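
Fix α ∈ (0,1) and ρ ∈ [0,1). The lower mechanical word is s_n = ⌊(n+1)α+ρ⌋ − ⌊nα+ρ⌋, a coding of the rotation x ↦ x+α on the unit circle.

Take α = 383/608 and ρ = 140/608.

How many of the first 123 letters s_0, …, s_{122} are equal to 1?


77

#1s = Σ_{n=0}^{122} s_n = Σ_{n=0}^{122} (⌊(n+1)α+ρ⌋ − ⌊nα+ρ⌋)
the sum telescopes: every ⌊nα+ρ⌋ with 0 < n < 123 appears once with + and once with −, leaving ⌊123α+ρ⌋ − ⌊0·α+ρ⌋
123α + ρ = (123·383 + 140) / 608 = 47249/608
ρ = 140/608
⌊47249/608⌋ = 77,  ⌊140/608⌋ = 0
#1s = 77 − 0 = 77


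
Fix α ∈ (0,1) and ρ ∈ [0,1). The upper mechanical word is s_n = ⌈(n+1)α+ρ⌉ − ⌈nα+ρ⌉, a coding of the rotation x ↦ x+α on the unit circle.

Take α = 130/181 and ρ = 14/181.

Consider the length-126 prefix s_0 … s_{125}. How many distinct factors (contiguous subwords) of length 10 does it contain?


t_n = ⌈(n·130+14)/181⌉ for n = 0 … 126:
  n=0…9: ⌈14/181⌉=1 ⌈144/181⌉=1 ⌈274/181⌉=2 ⌈404/181⌉=3 ⌈534/181⌉=3 ⌈664/181⌉=4 ⌈794/181⌉=5 ⌈924/181⌉=6 ⌈1054/181⌉=6 ⌈1184/181⌉=7
  n=10…19: ⌈1314/181⌉=8 ⌈1444/181⌉=8 ⌈1574/181⌉=9 ⌈1704/181⌉=10 ⌈1834/181⌉=11 ⌈1964/181⌉=11 ⌈2094/181⌉=12 ⌈2224/181⌉=13 ⌈2354/181⌉=14 ⌈2484/181⌉=14
  n=20…29: ⌈2614/181⌉=15 ⌈2744/181⌉=16 ⌈2874/181⌉=16 ⌈3004/181⌉=17 ⌈3134/181⌉=18 ⌈3264/181⌉=19 ⌈3394/181⌉=19 ⌈3524/181⌉=20 ⌈3654/181⌉=21 ⌈3784/181⌉=21
  n=30…39: ⌈3914/181⌉=22 ⌈4044/181⌉=23 ⌈4174/181⌉=24 ⌈4304/181⌉=24 ⌈4434/181⌉=25 ⌈4564/181⌉=26 ⌈4694/181⌉=26 ⌈4824/181⌉=27 ⌈4954/181⌉=28 ⌈5084/181⌉=29
  n=40…49: ⌈5214/181⌉=29 ⌈5344/181⌉=30 ⌈5474/181⌉=31 ⌈5604/181⌉=31 ⌈5734/181⌉=32 ⌈5864/181⌉=33 ⌈5994/181⌉=34 ⌈6124/181⌉=34 ⌈6254/181⌉=35 ⌈6384/181⌉=36
  n=50…59: ⌈6514/181⌉=36 ⌈6644/181⌉=37 ⌈6774/181⌉=38 ⌈6904/181⌉=39 ⌈7034/181⌉=39 ⌈7164/181⌉=40 ⌈7294/181⌉=41 ⌈7424/181⌉=42 ⌈7554/181⌉=42 ⌈7684/181⌉=43
  n=60…69: ⌈7814/181⌉=44 ⌈7944/181⌉=44 ⌈8074/181⌉=45 ⌈8204/181⌉=46 ⌈8334/181⌉=47 ⌈8464/181⌉=47 ⌈8594/181⌉=48 ⌈8724/181⌉=49 ⌈8854/181⌉=49 ⌈8984/181⌉=50
  n=70…79: ⌈9114/181⌉=51 ⌈9244/181⌉=52 ⌈9374/181⌉=52 ⌈9504/181⌉=53 ⌈9634/181⌉=54 ⌈9764/181⌉=54 ⌈9894/181⌉=55 ⌈10024/181⌉=56 ⌈10154/181⌉=57 ⌈10284/181⌉=57
  n=80…89: ⌈10414/181⌉=58 ⌈10544/181⌉=59 ⌈10674/181⌉=59 ⌈10804/181⌉=60 ⌈10934/181⌉=61 ⌈11064/181⌉=62 ⌈11194/181⌉=62 ⌈11324/181⌉=63 ⌈11454/181⌉=64 ⌈11584/181⌉=64
  n=90…99: ⌈11714/181⌉=65 ⌈11844/181⌉=66 ⌈11974/181⌉=67 ⌈12104/181⌉=67 ⌈12234/181⌉=68 ⌈12364/181⌉=69 ⌈12494/181⌉=70 ⌈12624/181⌉=70 ⌈12754/181⌉=71 ⌈12884/181⌉=72
  n=100…109: ⌈13014/181⌉=72 ⌈13144/181⌉=73 ⌈13274/181⌉=74 ⌈13404/181⌉=75 ⌈13534/181⌉=75 ⌈13664/181⌉=76 ⌈13794/181⌉=77 ⌈13924/181⌉=77 ⌈14054/181⌉=78 ⌈14184/181⌉=79
  n=110…119: ⌈14314/181⌉=80 ⌈14444/181⌉=80 ⌈14574/181⌉=81 ⌈14704/181⌉=82 ⌈14834/181⌉=82 ⌈14964/181⌉=83 ⌈15094/181⌉=84 ⌈15224/181⌉=85 ⌈15354/181⌉=85 ⌈15484/181⌉=86
  n=120…126: ⌈15614/181⌉=87 ⌈15744/181⌉=87 ⌈15874/181⌉=88 ⌈16004/181⌉=89 ⌈16134/181⌉=90 ⌈16264/181⌉=90 ⌈16394/181⌉=91
s_n = t_(n+1) − t_n for n = 0 … 125 gives
prefix = 011011101101110111011011101101110110111011011101101110111011011101101110110111011011101101110111011011101101110110111011011101
slide a length-10 window over [0..9] … [116..125] (117 windows); first occurrence of each distinct factor:
  [  0..  9] 0110111011
  [  1.. 10] 1101110110
  [  2.. 11] 1011101101
  [  3.. 12] 0111011011
  [  4.. 13] 1110110111
  [  5.. 14] 1101101110
  [  6.. 15] 1011011101
  [  8.. 17] 1101110111
  [  9.. 18] 1011101110
  [ 10.. 19] 0111011101
  [ 11.. 20] 1110111011
  (the other 106 windows repeat one of these)
distinct factors: {0110111011, 0111011011, 0111011101, 1011011101, 1011101101, 1011101110, 1101101110, 1101110110, 1101110111, 1110110111, 1110111011}
count = 11  (Sturmian bound for length 10 is 11)

11


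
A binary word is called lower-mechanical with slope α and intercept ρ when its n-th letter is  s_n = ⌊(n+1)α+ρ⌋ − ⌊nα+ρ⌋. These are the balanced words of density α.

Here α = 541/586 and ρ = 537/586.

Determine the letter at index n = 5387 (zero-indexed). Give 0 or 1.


1

(n+1)α + ρ = (5388·541 + 537) / 586 = 2915445/586
nα + ρ     = (5387·541 + 537) / 586 = 2914904/586
⌊2915445/586⌋ = 4975,  ⌊2914904/586⌋ = 4974
s_{5387} = 4975 − 4974 = 1


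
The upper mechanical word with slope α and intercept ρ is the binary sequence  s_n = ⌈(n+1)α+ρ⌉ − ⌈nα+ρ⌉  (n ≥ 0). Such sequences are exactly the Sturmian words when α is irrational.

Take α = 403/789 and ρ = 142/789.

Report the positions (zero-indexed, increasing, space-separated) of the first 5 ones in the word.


1 3 5 7 9

n=0: ⌈545/789⌉−⌈142/789⌉ = 1−1 = 0
n=1: ⌈948/789⌉−⌈545/789⌉ = 2−1 = 1  ← one
n=2: ⌈1351/789⌉−⌈948/789⌉ = 2−2 = 0
n=3: ⌈1754/789⌉−⌈1351/789⌉ = 3−2 = 1  ← one
n=4: ⌈2157/789⌉−⌈1754/789⌉ = 3−3 = 0
n=5: ⌈2560/789⌉−⌈2157/789⌉ = 4−3 = 1  ← one
n=6: ⌈2963/789⌉−⌈2560/789⌉ = 4−4 = 0
n=7: ⌈3366/789⌉−⌈2963/789⌉ = 5−4 = 1  ← one
n=8: ⌈3769/789⌉−⌈3366/789⌉ = 5−5 = 0
n=9: ⌈4172/789⌉−⌈3769/789⌉ = 6−5 = 1  ← one
positions of the first 5 ones: 1 3 5 7 9


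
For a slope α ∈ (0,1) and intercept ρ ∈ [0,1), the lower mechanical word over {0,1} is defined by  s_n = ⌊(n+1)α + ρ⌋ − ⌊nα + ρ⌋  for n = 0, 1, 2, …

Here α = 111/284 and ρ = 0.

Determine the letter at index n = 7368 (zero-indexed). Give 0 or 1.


1

(n+1)α + ρ = (7369·111) / 284 = 817959/284
nα + ρ     = (7368·111) / 284 = 817848/284
⌊817959/284⌋ = 2880,  ⌊817848/284⌋ = 2879
s_{7368} = 2880 − 2879 = 1


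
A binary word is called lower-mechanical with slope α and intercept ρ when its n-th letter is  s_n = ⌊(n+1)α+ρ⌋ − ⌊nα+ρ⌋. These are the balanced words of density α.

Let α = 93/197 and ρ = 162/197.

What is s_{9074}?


(n+1)α + ρ = (9075·93 + 162) / 197 = 844137/197
nα + ρ     = (9074·93 + 162) / 197 = 844044/197
⌊844137/197⌋ = 4284,  ⌊844044/197⌋ = 4284
s_{9074} = 4284 − 4284 = 0

0


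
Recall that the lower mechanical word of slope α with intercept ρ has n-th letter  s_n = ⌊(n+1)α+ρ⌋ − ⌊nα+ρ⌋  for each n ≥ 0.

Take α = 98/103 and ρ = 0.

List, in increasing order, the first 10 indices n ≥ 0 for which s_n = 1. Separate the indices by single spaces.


1 2 3 4 5 6 7 8 9 10

n=0: ⌊98/103⌋−⌊0/103⌋ = 0−0 = 0
n=1: ⌊196/103⌋−⌊98/103⌋ = 1−0 = 1  ← one
n=2: ⌊294/103⌋−⌊196/103⌋ = 2−1 = 1  ← one
n=3: ⌊392/103⌋−⌊294/103⌋ = 3−2 = 1  ← one
n=4: ⌊490/103⌋−⌊392/103⌋ = 4−3 = 1  ← one
n=5: ⌊588/103⌋−⌊490/103⌋ = 5−4 = 1  ← one
n=6: ⌊686/103⌋−⌊588/103⌋ = 6−5 = 1  ← one
n=7: ⌊784/103⌋−⌊686/103⌋ = 7−6 = 1  ← one
n=8: ⌊882/103⌋−⌊784/103⌋ = 8−7 = 1  ← one
n=9: ⌊980/103⌋−⌊882/103⌋ = 9−8 = 1  ← one
n=10: ⌊1078/103⌋−⌊980/103⌋ = 10−9 = 1  ← one
positions of the first 10 ones: 1 2 3 4 5 6 7 8 9 10


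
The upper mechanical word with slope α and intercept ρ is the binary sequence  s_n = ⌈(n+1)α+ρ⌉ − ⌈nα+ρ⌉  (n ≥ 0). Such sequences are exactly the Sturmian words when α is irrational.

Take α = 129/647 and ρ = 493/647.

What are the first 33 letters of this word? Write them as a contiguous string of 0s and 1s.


n=0: ⌈(1·129+493)/647⌉ − ⌈(0·129+493)/647⌉ = ⌈622/647⌉ − ⌈493/647⌉ = 1 − 1 = 0
n=1: ⌈(2·129+493)/647⌉ − ⌈(1·129+493)/647⌉ = ⌈751/647⌉ − ⌈622/647⌉ = 2 − 1 = 1
n=2: ⌈(3·129+493)/647⌉ − ⌈(2·129+493)/647⌉ = ⌈880/647⌉ − ⌈751/647⌉ = 2 − 2 = 0
n=3: ⌈(4·129+493)/647⌉ − ⌈(3·129+493)/647⌉ = ⌈1009/647⌉ − ⌈880/647⌉ = 2 − 2 = 0
n=4: ⌈(5·129+493)/647⌉ − ⌈(4·129+493)/647⌉ = ⌈1138/647⌉ − ⌈1009/647⌉ = 2 − 2 = 0
n=5: ⌈(6·129+493)/647⌉ − ⌈(5·129+493)/647⌉ = ⌈1267/647⌉ − ⌈1138/647⌉ = 2 − 2 = 0
n=6: ⌈(7·129+493)/647⌉ − ⌈(6·129+493)/647⌉ = ⌈1396/647⌉ − ⌈1267/647⌉ = 3 − 2 = 1
n=7: ⌈(8·129+493)/647⌉ − ⌈(7·129+493)/647⌉ = ⌈1525/647⌉ − ⌈1396/647⌉ = 3 − 3 = 0
n=8: ⌈(9·129+493)/647⌉ − ⌈(8·129+493)/647⌉ = ⌈1654/647⌉ − ⌈1525/647⌉ = 3 − 3 = 0
n=9: ⌈(10·129+493)/647⌉ − ⌈(9·129+493)/647⌉ = ⌈1783/647⌉ − ⌈1654/647⌉ = 3 − 3 = 0
n=10: ⌈(11·129+493)/647⌉ − ⌈(10·129+493)/647⌉ = ⌈1912/647⌉ − ⌈1783/647⌉ = 3 − 3 = 0
n=11: ⌈(12·129+493)/647⌉ − ⌈(11·129+493)/647⌉ = ⌈2041/647⌉ − ⌈1912/647⌉ = 4 − 3 = 1
n=12: ⌈(13·129+493)/647⌉ − ⌈(12·129+493)/647⌉ = ⌈2170/647⌉ − ⌈2041/647⌉ = 4 − 4 = 0
n=13: ⌈(14·129+493)/647⌉ − ⌈(13·129+493)/647⌉ = ⌈2299/647⌉ − ⌈2170/647⌉ = 4 − 4 = 0
n=14: ⌈(15·129+493)/647⌉ − ⌈(14·129+493)/647⌉ = ⌈2428/647⌉ − ⌈2299/647⌉ = 4 − 4 = 0
n=15: ⌈(16·129+493)/647⌉ − ⌈(15·129+493)/647⌉ = ⌈2557/647⌉ − ⌈2428/647⌉ = 4 − 4 = 0
n=16: ⌈(17·129+493)/647⌉ − ⌈(16·129+493)/647⌉ = ⌈2686/647⌉ − ⌈2557/647⌉ = 5 − 4 = 1
n=17: ⌈(18·129+493)/647⌉ − ⌈(17·129+493)/647⌉ = ⌈2815/647⌉ − ⌈2686/647⌉ = 5 − 5 = 0
n=18: ⌈(19·129+493)/647⌉ − ⌈(18·129+493)/647⌉ = ⌈2944/647⌉ − ⌈2815/647⌉ = 5 − 5 = 0
n=19: ⌈(20·129+493)/647⌉ − ⌈(19·129+493)/647⌉ = ⌈3073/647⌉ − ⌈2944/647⌉ = 5 − 5 = 0
n=20: ⌈(21·129+493)/647⌉ − ⌈(20·129+493)/647⌉ = ⌈3202/647⌉ − ⌈3073/647⌉ = 5 − 5 = 0
n=21: ⌈(22·129+493)/647⌉ − ⌈(21·129+493)/647⌉ = ⌈3331/647⌉ − ⌈3202/647⌉ = 6 − 5 = 1
n=22: ⌈(23·129+493)/647⌉ − ⌈(22·129+493)/647⌉ = ⌈3460/647⌉ − ⌈3331/647⌉ = 6 − 6 = 0
n=23: ⌈(24·129+493)/647⌉ − ⌈(23·129+493)/647⌉ = ⌈3589/647⌉ − ⌈3460/647⌉ = 6 − 6 = 0
n=24: ⌈(25·129+493)/647⌉ − ⌈(24·129+493)/647⌉ = ⌈3718/647⌉ − ⌈3589/647⌉ = 6 − 6 = 0
n=25: ⌈(26·129+493)/647⌉ − ⌈(25·129+493)/647⌉ = ⌈3847/647⌉ − ⌈3718/647⌉ = 6 − 6 = 0
n=26: ⌈(27·129+493)/647⌉ − ⌈(26·129+493)/647⌉ = ⌈3976/647⌉ − ⌈3847/647⌉ = 7 − 6 = 1
n=27: ⌈(28·129+493)/647⌉ − ⌈(27·129+493)/647⌉ = ⌈4105/647⌉ − ⌈3976/647⌉ = 7 − 7 = 0
n=28: ⌈(29·129+493)/647⌉ − ⌈(28·129+493)/647⌉ = ⌈4234/647⌉ − ⌈4105/647⌉ = 7 − 7 = 0
n=29: ⌈(30·129+493)/647⌉ − ⌈(29·129+493)/647⌉ = ⌈4363/647⌉ − ⌈4234/647⌉ = 7 − 7 = 0
n=30: ⌈(31·129+493)/647⌉ − ⌈(30·129+493)/647⌉ = ⌈4492/647⌉ − ⌈4363/647⌉ = 7 − 7 = 0
n=31: ⌈(32·129+493)/647⌉ − ⌈(31·129+493)/647⌉ = ⌈4621/647⌉ − ⌈4492/647⌉ = 8 − 7 = 1
n=32: ⌈(33·129+493)/647⌉ − ⌈(32·129+493)/647⌉ = ⌈4750/647⌉ − ⌈4621/647⌉ = 8 − 8 = 0

010000100001000010000100001000010


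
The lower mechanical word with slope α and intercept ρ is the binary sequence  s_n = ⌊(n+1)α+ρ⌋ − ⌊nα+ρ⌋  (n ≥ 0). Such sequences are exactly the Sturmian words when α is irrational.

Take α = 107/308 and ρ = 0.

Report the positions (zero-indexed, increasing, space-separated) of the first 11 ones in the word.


2 5 8 11 14 17 20 23 25 28 31

n=0: ⌊107/308⌋−⌊0/308⌋ = 0−0 = 0
n=1: ⌊214/308⌋−⌊107/308⌋ = 0−0 = 0
n=2: ⌊321/308⌋−⌊214/308⌋ = 1−0 = 1  ← one
n=3: ⌊428/308⌋−⌊321/308⌋ = 1−1 = 0
n=4: ⌊535/308⌋−⌊428/308⌋ = 1−1 = 0
n=5: ⌊642/308⌋−⌊535/308⌋ = 2−1 = 1  ← one
n=6: ⌊749/308⌋−⌊642/308⌋ = 2−2 = 0
n=7: ⌊856/308⌋−⌊749/308⌋ = 2−2 = 0
n=8: ⌊963/308⌋−⌊856/308⌋ = 3−2 = 1  ← one
n=9: ⌊1070/308⌋−⌊963/308⌋ = 3−3 = 0
n=10: ⌊1177/308⌋−⌊1070/308⌋ = 3−3 = 0
n=11: ⌊1284/308⌋−⌊1177/308⌋ = 4−3 = 1  ← one
n=12: ⌊1391/308⌋−⌊1284/308⌋ = 4−4 = 0
n=13: ⌊1498/308⌋−⌊1391/308⌋ = 4−4 = 0
n=14: ⌊1605/308⌋−⌊1498/308⌋ = 5−4 = 1  ← one
n=15: ⌊1712/308⌋−⌊1605/308⌋ = 5−5 = 0
n=16: ⌊1819/308⌋−⌊1712/308⌋ = 5−5 = 0
n=17: ⌊1926/308⌋−⌊1819/308⌋ = 6−5 = 1  ← one
n=18: ⌊2033/308⌋−⌊1926/308⌋ = 6−6 = 0
n=19: ⌊2140/308⌋−⌊2033/308⌋ = 6−6 = 0
n=20: ⌊2247/308⌋−⌊2140/308⌋ = 7−6 = 1  ← one
n=21: ⌊2354/308⌋−⌊2247/308⌋ = 7−7 = 0
n=22: ⌊2461/308⌋−⌊2354/308⌋ = 7−7 = 0
n=23: ⌊2568/308⌋−⌊2461/308⌋ = 8−7 = 1  ← one
n=24: ⌊2675/308⌋−⌊2568/308⌋ = 8−8 = 0
n=25: ⌊2782/308⌋−⌊2675/308⌋ = 9−8 = 1  ← one
n=26: ⌊2889/308⌋−⌊2782/308⌋ = 9−9 = 0
n=27: ⌊2996/308⌋−⌊2889/308⌋ = 9−9 = 0
n=28: ⌊3103/308⌋−⌊2996/308⌋ = 10−9 = 1  ← one
n=29: ⌊3210/308⌋−⌊3103/308⌋ = 10−10 = 0
n=30: ⌊3317/308⌋−⌊3210/308⌋ = 10−10 = 0
n=31: ⌊3424/308⌋−⌊3317/308⌋ = 11−10 = 1  ← one
positions of the first 11 ones: 2 5 8 11 14 17 20 23 25 28 31


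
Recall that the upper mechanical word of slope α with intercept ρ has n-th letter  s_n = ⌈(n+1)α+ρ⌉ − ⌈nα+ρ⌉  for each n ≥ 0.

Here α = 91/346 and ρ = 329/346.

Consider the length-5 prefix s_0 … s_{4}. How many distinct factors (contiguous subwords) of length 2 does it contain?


3

t_n = ⌈(n·91+329)/346⌉ for n = 0 … 5:
  n=0…5: ⌈329/346⌉=1 ⌈420/346⌉=2 ⌈511/346⌉=2 ⌈602/346⌉=2 ⌈693/346⌉=3 ⌈784/346⌉=3
s_n = t_(n+1) − t_n for n = 0 … 4 gives
prefix = 10010
slide a length-2 window over [0..1] … [3..4] (4 windows); first occurrence of each distinct factor:
  [  0..  1] 10
  [  1..  2] 00
  [  2..  3] 01
  (the other 1 window repeats one of these)
distinct factors: {00, 01, 10}
count = 3  (Sturmian bound for length 2 is 3)


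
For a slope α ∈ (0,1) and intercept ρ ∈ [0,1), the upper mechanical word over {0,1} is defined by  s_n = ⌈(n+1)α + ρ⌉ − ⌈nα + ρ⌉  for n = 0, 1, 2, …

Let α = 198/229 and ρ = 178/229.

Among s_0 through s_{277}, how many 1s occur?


#1s = Σ_{n=0}^{277} s_n = Σ_{n=0}^{277} (⌈(n+1)α+ρ⌉ − ⌈nα+ρ⌉)
the sum telescopes: every ⌈nα+ρ⌉ with 0 < n < 278 appears once with + and once with −, leaving ⌈278α+ρ⌉ − ⌈0·α+ρ⌉
278α + ρ = (278·198 + 178) / 229 = 55222/229
ρ = 178/229
⌈55222/229⌉ = 242,  ⌈178/229⌉ = 1
#1s = 242 − 1 = 241

241


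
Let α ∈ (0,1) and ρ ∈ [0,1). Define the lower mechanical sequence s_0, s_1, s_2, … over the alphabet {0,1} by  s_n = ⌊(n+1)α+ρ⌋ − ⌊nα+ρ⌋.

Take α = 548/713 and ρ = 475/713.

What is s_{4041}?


1

(n+1)α + ρ = (4042·548 + 475) / 713 = 2215491/713
nα + ρ     = (4041·548 + 475) / 713 = 2214943/713
⌊2215491/713⌋ = 3107,  ⌊2214943/713⌋ = 3106
s_{4041} = 3107 − 3106 = 1


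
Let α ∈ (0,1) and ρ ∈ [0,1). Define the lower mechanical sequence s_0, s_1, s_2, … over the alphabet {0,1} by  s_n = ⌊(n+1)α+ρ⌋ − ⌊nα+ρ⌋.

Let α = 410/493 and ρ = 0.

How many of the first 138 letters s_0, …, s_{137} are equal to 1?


114

#1s = Σ_{n=0}^{137} s_n = Σ_{n=0}^{137} (⌊(n+1)α+ρ⌋ − ⌊nα+ρ⌋)
the sum telescopes: every ⌊nα+ρ⌋ with 0 < n < 138 appears once with + and once with −, leaving ⌊138α+ρ⌋ − ⌊0·α+ρ⌋
138α + ρ = (138·410) / 493 = 56580/493
ρ = 0/493
⌊56580/493⌋ = 114,  ⌊0/493⌋ = 0
#1s = 114 − 0 = 114


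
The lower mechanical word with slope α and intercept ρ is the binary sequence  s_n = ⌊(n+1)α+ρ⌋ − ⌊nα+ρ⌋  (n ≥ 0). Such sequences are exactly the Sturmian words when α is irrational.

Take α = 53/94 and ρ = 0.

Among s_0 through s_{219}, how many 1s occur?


124

#1s = Σ_{n=0}^{219} s_n = Σ_{n=0}^{219} (⌊(n+1)α+ρ⌋ − ⌊nα+ρ⌋)
the sum telescopes: every ⌊nα+ρ⌋ with 0 < n < 220 appears once with + and once with −, leaving ⌊220α+ρ⌋ − ⌊0·α+ρ⌋
220α + ρ = (220·53) / 94 = 11660/94
ρ = 0/94
⌊11660/94⌋ = 124,  ⌊0/94⌋ = 0
#1s = 124 − 0 = 124


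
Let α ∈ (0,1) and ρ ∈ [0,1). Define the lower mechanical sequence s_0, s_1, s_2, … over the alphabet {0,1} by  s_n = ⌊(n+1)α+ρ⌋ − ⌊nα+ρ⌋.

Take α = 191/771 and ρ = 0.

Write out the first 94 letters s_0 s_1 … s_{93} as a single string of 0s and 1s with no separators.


0000100010001000100010001000100010001000100010001000100010001000100010001000100010001000100010

n=0: ⌊(1·191)/771⌋ − ⌊(0·191)/771⌋ = ⌊191/771⌋ − ⌊0/771⌋ = 0 − 0 = 0
n=1: ⌊(2·191)/771⌋ − ⌊(1·191)/771⌋ = ⌊382/771⌋ − ⌊191/771⌋ = 0 − 0 = 0
n=2: ⌊(3·191)/771⌋ − ⌊(2·191)/771⌋ = ⌊573/771⌋ − ⌊382/771⌋ = 0 − 0 = 0
n=3: ⌊(4·191)/771⌋ − ⌊(3·191)/771⌋ = ⌊764/771⌋ − ⌊573/771⌋ = 0 − 0 = 0
n=4: ⌊(5·191)/771⌋ − ⌊(4·191)/771⌋ = ⌊955/771⌋ − ⌊764/771⌋ = 1 − 0 = 1
n=5: ⌊(6·191)/771⌋ − ⌊(5·191)/771⌋ = ⌊1146/771⌋ − ⌊955/771⌋ = 1 − 1 = 0
n=6: ⌊(7·191)/771⌋ − ⌊(6·191)/771⌋ = ⌊1337/771⌋ − ⌊1146/771⌋ = 1 − 1 = 0
n=7: ⌊(8·191)/771⌋ − ⌊(7·191)/771⌋ = ⌊1528/771⌋ − ⌊1337/771⌋ = 1 − 1 = 0
n=8: ⌊(9·191)/771⌋ − ⌊(8·191)/771⌋ = ⌊1719/771⌋ − ⌊1528/771⌋ = 2 − 1 = 1
n=9: ⌊(10·191)/771⌋ − ⌊(9·191)/771⌋ = ⌊1910/771⌋ − ⌊1719/771⌋ = 2 − 2 = 0
n=10: ⌊(11·191)/771⌋ − ⌊(10·191)/771⌋ = ⌊2101/771⌋ − ⌊1910/771⌋ = 2 − 2 = 0
n=11: ⌊(12·191)/771⌋ − ⌊(11·191)/771⌋ = ⌊2292/771⌋ − ⌊2101/771⌋ = 2 − 2 = 0
n=12: ⌊(13·191)/771⌋ − ⌊(12·191)/771⌋ = ⌊2483/771⌋ − ⌊2292/771⌋ = 3 − 2 = 1
n=13: ⌊(14·191)/771⌋ − ⌊(13·191)/771⌋ = ⌊2674/771⌋ − ⌊2483/771⌋ = 3 − 3 = 0
n=14: ⌊(15·191)/771⌋ − ⌊(14·191)/771⌋ = ⌊2865/771⌋ − ⌊2674/771⌋ = 3 − 3 = 0
n=15: ⌊(16·191)/771⌋ − ⌊(15·191)/771⌋ = ⌊3056/771⌋ − ⌊2865/771⌋ = 3 − 3 = 0
n=16: ⌊(17·191)/771⌋ − ⌊(16·191)/771⌋ = ⌊3247/771⌋ − ⌊3056/771⌋ = 4 − 3 = 1
n=17: ⌊(18·191)/771⌋ − ⌊(17·191)/771⌋ = ⌊3438/771⌋ − ⌊3247/771⌋ = 4 − 4 = 0
n=18: ⌊(19·191)/771⌋ − ⌊(18·191)/771⌋ = ⌊3629/771⌋ − ⌊3438/771⌋ = 4 − 4 = 0
n=19: ⌊(20·191)/771⌋ − ⌊(19·191)/771⌋ = ⌊3820/771⌋ − ⌊3629/771⌋ = 4 − 4 = 0
n=20: ⌊(21·191)/771⌋ − ⌊(20·191)/771⌋ = ⌊4011/771⌋ − ⌊3820/771⌋ = 5 − 4 = 1
n=21: ⌊(22·191)/771⌋ − ⌊(21·191)/771⌋ = ⌊4202/771⌋ − ⌊4011/771⌋ = 5 − 5 = 0
n=22: ⌊(23·191)/771⌋ − ⌊(22·191)/771⌋ = ⌊4393/771⌋ − ⌊4202/771⌋ = 5 − 5 = 0
n=23: ⌊(24·191)/771⌋ − ⌊(23·191)/771⌋ = ⌊4584/771⌋ − ⌊4393/771⌋ = 5 − 5 = 0
n=24: ⌊(25·191)/771⌋ − ⌊(24·191)/771⌋ = ⌊4775/771⌋ − ⌊4584/771⌋ = 6 − 5 = 1
n=25: ⌊(26·191)/771⌋ − ⌊(25·191)/771⌋ = ⌊4966/771⌋ − ⌊4775/771⌋ = 6 − 6 = 0
n=26: ⌊(27·191)/771⌋ − ⌊(26·191)/771⌋ = ⌊5157/771⌋ − ⌊4966/771⌋ = 6 − 6 = 0
n=27: ⌊(28·191)/771⌋ − ⌊(27·191)/771⌋ = ⌊5348/771⌋ − ⌊5157/771⌋ = 6 − 6 = 0
n=28: ⌊(29·191)/771⌋ − ⌊(28·191)/771⌋ = ⌊5539/771⌋ − ⌊5348/771⌋ = 7 − 6 = 1
n=29: ⌊(30·191)/771⌋ − ⌊(29·191)/771⌋ = ⌊5730/771⌋ − ⌊5539/771⌋ = 7 − 7 = 0
n=30: ⌊(31·191)/771⌋ − ⌊(30·191)/771⌋ = ⌊5921/771⌋ − ⌊5730/771⌋ = 7 − 7 = 0
n=31: ⌊(32·191)/771⌋ − ⌊(31·191)/771⌋ = ⌊6112/771⌋ − ⌊5921/771⌋ = 7 − 7 = 0
n=32: ⌊(33·191)/771⌋ − ⌊(32·191)/771⌋ = ⌊6303/771⌋ − ⌊6112/771⌋ = 8 − 7 = 1
n=33: ⌊(34·191)/771⌋ − ⌊(33·191)/771⌋ = ⌊6494/771⌋ − ⌊6303/771⌋ = 8 − 8 = 0
n=34: ⌊(35·191)/771⌋ − ⌊(34·191)/771⌋ = ⌊6685/771⌋ − ⌊6494/771⌋ = 8 − 8 = 0
n=35: ⌊(36·191)/771⌋ − ⌊(35·191)/771⌋ = ⌊6876/771⌋ − ⌊6685/771⌋ = 8 − 8 = 0
n=36: ⌊(37·191)/771⌋ − ⌊(36·191)/771⌋ = ⌊7067/771⌋ − ⌊6876/771⌋ = 9 − 8 = 1
n=37: ⌊(38·191)/771⌋ − ⌊(37·191)/771⌋ = ⌊7258/771⌋ − ⌊7067/771⌋ = 9 − 9 = 0
n=38: ⌊(39·191)/771⌋ − ⌊(38·191)/771⌋ = ⌊7449/771⌋ − ⌊7258/771⌋ = 9 − 9 = 0
n=39: ⌊(40·191)/771⌋ − ⌊(39·191)/771⌋ = ⌊7640/771⌋ − ⌊7449/771⌋ = 9 − 9 = 0
n=40: ⌊(41·191)/771⌋ − ⌊(40·191)/771⌋ = ⌊7831/771⌋ − ⌊7640/771⌋ = 10 − 9 = 1
n=41: ⌊(42·191)/771⌋ − ⌊(41·191)/771⌋ = ⌊8022/771⌋ − ⌊7831/771⌋ = 10 − 10 = 0
n=42: ⌊(43·191)/771⌋ − ⌊(42·191)/771⌋ = ⌊8213/771⌋ − ⌊8022/771⌋ = 10 − 10 = 0
n=43: ⌊(44·191)/771⌋ − ⌊(43·191)/771⌋ = ⌊8404/771⌋ − ⌊8213/771⌋ = 10 − 10 = 0
n=44: ⌊(45·191)/771⌋ − ⌊(44·191)/771⌋ = ⌊8595/771⌋ − ⌊8404/771⌋ = 11 − 10 = 1
n=45: ⌊(46·191)/771⌋ − ⌊(45·191)/771⌋ = ⌊8786/771⌋ − ⌊8595/771⌋ = 11 − 11 = 0
n=46: ⌊(47·191)/771⌋ − ⌊(46·191)/771⌋ = ⌊8977/771⌋ − ⌊8786/771⌋ = 11 − 11 = 0
n=47: ⌊(48·191)/771⌋ − ⌊(47·191)/771⌋ = ⌊9168/771⌋ − ⌊8977/771⌋ = 11 − 11 = 0
n=48: ⌊(49·191)/771⌋ − ⌊(48·191)/771⌋ = ⌊9359/771⌋ − ⌊9168/771⌋ = 12 − 11 = 1
n=49: ⌊(50·191)/771⌋ − ⌊(49·191)/771⌋ = ⌊9550/771⌋ − ⌊9359/771⌋ = 12 − 12 = 0
n=50: ⌊(51·191)/771⌋ − ⌊(50·191)/771⌋ = ⌊9741/771⌋ − ⌊9550/771⌋ = 12 − 12 = 0
n=51: ⌊(52·191)/771⌋ − ⌊(51·191)/771⌋ = ⌊9932/771⌋ − ⌊9741/771⌋ = 12 − 12 = 0
n=52: ⌊(53·191)/771⌋ − ⌊(52·191)/771⌋ = ⌊10123/771⌋ − ⌊9932/771⌋ = 13 − 12 = 1
n=53: ⌊(54·191)/771⌋ − ⌊(53·191)/771⌋ = ⌊10314/771⌋ − ⌊10123/771⌋ = 13 − 13 = 0
n=54: ⌊(55·191)/771⌋ − ⌊(54·191)/771⌋ = ⌊10505/771⌋ − ⌊10314/771⌋ = 13 − 13 = 0
n=55: ⌊(56·191)/771⌋ − ⌊(55·191)/771⌋ = ⌊10696/771⌋ − ⌊10505/771⌋ = 13 − 13 = 0
n=56: ⌊(57·191)/771⌋ − ⌊(56·191)/771⌋ = ⌊10887/771⌋ − ⌊10696/771⌋ = 14 − 13 = 1
n=57: ⌊(58·191)/771⌋ − ⌊(57·191)/771⌋ = ⌊11078/771⌋ − ⌊10887/771⌋ = 14 − 14 = 0
n=58: ⌊(59·191)/771⌋ − ⌊(58·191)/771⌋ = ⌊11269/771⌋ − ⌊11078/771⌋ = 14 − 14 = 0
n=59: ⌊(60·191)/771⌋ − ⌊(59·191)/771⌋ = ⌊11460/771⌋ − ⌊11269/771⌋ = 14 − 14 = 0
n=60: ⌊(61·191)/771⌋ − ⌊(60·191)/771⌋ = ⌊11651/771⌋ − ⌊11460/771⌋ = 15 − 14 = 1
n=61: ⌊(62·191)/771⌋ − ⌊(61·191)/771⌋ = ⌊11842/771⌋ − ⌊11651/771⌋ = 15 − 15 = 0
n=62: ⌊(63·191)/771⌋ − ⌊(62·191)/771⌋ = ⌊12033/771⌋ − ⌊11842/771⌋ = 15 − 15 = 0
n=63: ⌊(64·191)/771⌋ − ⌊(63·191)/771⌋ = ⌊12224/771⌋ − ⌊12033/771⌋ = 15 − 15 = 0
n=64: ⌊(65·191)/771⌋ − ⌊(64·191)/771⌋ = ⌊12415/771⌋ − ⌊12224/771⌋ = 16 − 15 = 1
n=65: ⌊(66·191)/771⌋ − ⌊(65·191)/771⌋ = ⌊12606/771⌋ − ⌊12415/771⌋ = 16 − 16 = 0
n=66: ⌊(67·191)/771⌋ − ⌊(66·191)/771⌋ = ⌊12797/771⌋ − ⌊12606/771⌋ = 16 − 16 = 0
n=67: ⌊(68·191)/771⌋ − ⌊(67·191)/771⌋ = ⌊12988/771⌋ − ⌊12797/771⌋ = 16 − 16 = 0
n=68: ⌊(69·191)/771⌋ − ⌊(68·191)/771⌋ = ⌊13179/771⌋ − ⌊12988/771⌋ = 17 − 16 = 1
n=69: ⌊(70·191)/771⌋ − ⌊(69·191)/771⌋ = ⌊13370/771⌋ − ⌊13179/771⌋ = 17 − 17 = 0
n=70: ⌊(71·191)/771⌋ − ⌊(70·191)/771⌋ = ⌊13561/771⌋ − ⌊13370/771⌋ = 17 − 17 = 0
n=71: ⌊(72·191)/771⌋ − ⌊(71·191)/771⌋ = ⌊13752/771⌋ − ⌊13561/771⌋ = 17 − 17 = 0
n=72: ⌊(73·191)/771⌋ − ⌊(72·191)/771⌋ = ⌊13943/771⌋ − ⌊13752/771⌋ = 18 − 17 = 1
n=73: ⌊(74·191)/771⌋ − ⌊(73·191)/771⌋ = ⌊14134/771⌋ − ⌊13943/771⌋ = 18 − 18 = 0
n=74: ⌊(75·191)/771⌋ − ⌊(74·191)/771⌋ = ⌊14325/771⌋ − ⌊14134/771⌋ = 18 − 18 = 0
n=75: ⌊(76·191)/771⌋ − ⌊(75·191)/771⌋ = ⌊14516/771⌋ − ⌊14325/771⌋ = 18 − 18 = 0
n=76: ⌊(77·191)/771⌋ − ⌊(76·191)/771⌋ = ⌊14707/771⌋ − ⌊14516/771⌋ = 19 − 18 = 1
n=77: ⌊(78·191)/771⌋ − ⌊(77·191)/771⌋ = ⌊14898/771⌋ − ⌊14707/771⌋ = 19 − 19 = 0
n=78: ⌊(79·191)/771⌋ − ⌊(78·191)/771⌋ = ⌊15089/771⌋ − ⌊14898/771⌋ = 19 − 19 = 0
n=79: ⌊(80·191)/771⌋ − ⌊(79·191)/771⌋ = ⌊15280/771⌋ − ⌊15089/771⌋ = 19 − 19 = 0
n=80: ⌊(81·191)/771⌋ − ⌊(80·191)/771⌋ = ⌊15471/771⌋ − ⌊15280/771⌋ = 20 − 19 = 1
n=81: ⌊(82·191)/771⌋ − ⌊(81·191)/771⌋ = ⌊15662/771⌋ − ⌊15471/771⌋ = 20 − 20 = 0
n=82: ⌊(83·191)/771⌋ − ⌊(82·191)/771⌋ = ⌊15853/771⌋ − ⌊15662/771⌋ = 20 − 20 = 0
n=83: ⌊(84·191)/771⌋ − ⌊(83·191)/771⌋ = ⌊16044/771⌋ − ⌊15853/771⌋ = 20 − 20 = 0
n=84: ⌊(85·191)/771⌋ − ⌊(84·191)/771⌋ = ⌊16235/771⌋ − ⌊16044/771⌋ = 21 − 20 = 1
n=85: ⌊(86·191)/771⌋ − ⌊(85·191)/771⌋ = ⌊16426/771⌋ − ⌊16235/771⌋ = 21 − 21 = 0
n=86: ⌊(87·191)/771⌋ − ⌊(86·191)/771⌋ = ⌊16617/771⌋ − ⌊16426/771⌋ = 21 − 21 = 0
n=87: ⌊(88·191)/771⌋ − ⌊(87·191)/771⌋ = ⌊16808/771⌋ − ⌊16617/771⌋ = 21 − 21 = 0
n=88: ⌊(89·191)/771⌋ − ⌊(88·191)/771⌋ = ⌊16999/771⌋ − ⌊16808/771⌋ = 22 − 21 = 1
n=89: ⌊(90·191)/771⌋ − ⌊(89·191)/771⌋ = ⌊17190/771⌋ − ⌊16999/771⌋ = 22 − 22 = 0
n=90: ⌊(91·191)/771⌋ − ⌊(90·191)/771⌋ = ⌊17381/771⌋ − ⌊17190/771⌋ = 22 − 22 = 0
n=91: ⌊(92·191)/771⌋ − ⌊(91·191)/771⌋ = ⌊17572/771⌋ − ⌊17381/771⌋ = 22 − 22 = 0
n=92: ⌊(93·191)/771⌋ − ⌊(92·191)/771⌋ = ⌊17763/771⌋ − ⌊17572/771⌋ = 23 − 22 = 1
n=93: ⌊(94·191)/771⌋ − ⌊(93·191)/771⌋ = ⌊17954/771⌋ − ⌊17763/771⌋ = 23 − 23 = 0


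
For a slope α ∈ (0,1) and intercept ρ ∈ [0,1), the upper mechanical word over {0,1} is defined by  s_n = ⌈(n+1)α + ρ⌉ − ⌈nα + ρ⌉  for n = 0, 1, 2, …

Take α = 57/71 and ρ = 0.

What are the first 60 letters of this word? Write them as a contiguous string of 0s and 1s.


111110111101111011110111101111011110111101111011110111101111

n=0: ⌈(1·57)/71⌉ − ⌈(0·57)/71⌉ = ⌈57/71⌉ − ⌈0/71⌉ = 1 − 0 = 1
n=1: ⌈(2·57)/71⌉ − ⌈(1·57)/71⌉ = ⌈114/71⌉ − ⌈57/71⌉ = 2 − 1 = 1
n=2: ⌈(3·57)/71⌉ − ⌈(2·57)/71⌉ = ⌈171/71⌉ − ⌈114/71⌉ = 3 − 2 = 1
n=3: ⌈(4·57)/71⌉ − ⌈(3·57)/71⌉ = ⌈228/71⌉ − ⌈171/71⌉ = 4 − 3 = 1
n=4: ⌈(5·57)/71⌉ − ⌈(4·57)/71⌉ = ⌈285/71⌉ − ⌈228/71⌉ = 5 − 4 = 1
n=5: ⌈(6·57)/71⌉ − ⌈(5·57)/71⌉ = ⌈342/71⌉ − ⌈285/71⌉ = 5 − 5 = 0
n=6: ⌈(7·57)/71⌉ − ⌈(6·57)/71⌉ = ⌈399/71⌉ − ⌈342/71⌉ = 6 − 5 = 1
n=7: ⌈(8·57)/71⌉ − ⌈(7·57)/71⌉ = ⌈456/71⌉ − ⌈399/71⌉ = 7 − 6 = 1
n=8: ⌈(9·57)/71⌉ − ⌈(8·57)/71⌉ = ⌈513/71⌉ − ⌈456/71⌉ = 8 − 7 = 1
n=9: ⌈(10·57)/71⌉ − ⌈(9·57)/71⌉ = ⌈570/71⌉ − ⌈513/71⌉ = 9 − 8 = 1
n=10: ⌈(11·57)/71⌉ − ⌈(10·57)/71⌉ = ⌈627/71⌉ − ⌈570/71⌉ = 9 − 9 = 0
n=11: ⌈(12·57)/71⌉ − ⌈(11·57)/71⌉ = ⌈684/71⌉ − ⌈627/71⌉ = 10 − 9 = 1
n=12: ⌈(13·57)/71⌉ − ⌈(12·57)/71⌉ = ⌈741/71⌉ − ⌈684/71⌉ = 11 − 10 = 1
n=13: ⌈(14·57)/71⌉ − ⌈(13·57)/71⌉ = ⌈798/71⌉ − ⌈741/71⌉ = 12 − 11 = 1
n=14: ⌈(15·57)/71⌉ − ⌈(14·57)/71⌉ = ⌈855/71⌉ − ⌈798/71⌉ = 13 − 12 = 1
n=15: ⌈(16·57)/71⌉ − ⌈(15·57)/71⌉ = ⌈912/71⌉ − ⌈855/71⌉ = 13 − 13 = 0
n=16: ⌈(17·57)/71⌉ − ⌈(16·57)/71⌉ = ⌈969/71⌉ − ⌈912/71⌉ = 14 − 13 = 1
n=17: ⌈(18·57)/71⌉ − ⌈(17·57)/71⌉ = ⌈1026/71⌉ − ⌈969/71⌉ = 15 − 14 = 1
n=18: ⌈(19·57)/71⌉ − ⌈(18·57)/71⌉ = ⌈1083/71⌉ − ⌈1026/71⌉ = 16 − 15 = 1
n=19: ⌈(20·57)/71⌉ − ⌈(19·57)/71⌉ = ⌈1140/71⌉ − ⌈1083/71⌉ = 17 − 16 = 1
n=20: ⌈(21·57)/71⌉ − ⌈(20·57)/71⌉ = ⌈1197/71⌉ − ⌈1140/71⌉ = 17 − 17 = 0
n=21: ⌈(22·57)/71⌉ − ⌈(21·57)/71⌉ = ⌈1254/71⌉ − ⌈1197/71⌉ = 18 − 17 = 1
n=22: ⌈(23·57)/71⌉ − ⌈(22·57)/71⌉ = ⌈1311/71⌉ − ⌈1254/71⌉ = 19 − 18 = 1
n=23: ⌈(24·57)/71⌉ − ⌈(23·57)/71⌉ = ⌈1368/71⌉ − ⌈1311/71⌉ = 20 − 19 = 1
n=24: ⌈(25·57)/71⌉ − ⌈(24·57)/71⌉ = ⌈1425/71⌉ − ⌈1368/71⌉ = 21 − 20 = 1
n=25: ⌈(26·57)/71⌉ − ⌈(25·57)/71⌉ = ⌈1482/71⌉ − ⌈1425/71⌉ = 21 − 21 = 0
n=26: ⌈(27·57)/71⌉ − ⌈(26·57)/71⌉ = ⌈1539/71⌉ − ⌈1482/71⌉ = 22 − 21 = 1
n=27: ⌈(28·57)/71⌉ − ⌈(27·57)/71⌉ = ⌈1596/71⌉ − ⌈1539/71⌉ = 23 − 22 = 1
n=28: ⌈(29·57)/71⌉ − ⌈(28·57)/71⌉ = ⌈1653/71⌉ − ⌈1596/71⌉ = 24 − 23 = 1
n=29: ⌈(30·57)/71⌉ − ⌈(29·57)/71⌉ = ⌈1710/71⌉ − ⌈1653/71⌉ = 25 − 24 = 1
n=30: ⌈(31·57)/71⌉ − ⌈(30·57)/71⌉ = ⌈1767/71⌉ − ⌈1710/71⌉ = 25 − 25 = 0
n=31: ⌈(32·57)/71⌉ − ⌈(31·57)/71⌉ = ⌈1824/71⌉ − ⌈1767/71⌉ = 26 − 25 = 1
n=32: ⌈(33·57)/71⌉ − ⌈(32·57)/71⌉ = ⌈1881/71⌉ − ⌈1824/71⌉ = 27 − 26 = 1
n=33: ⌈(34·57)/71⌉ − ⌈(33·57)/71⌉ = ⌈1938/71⌉ − ⌈1881/71⌉ = 28 − 27 = 1
n=34: ⌈(35·57)/71⌉ − ⌈(34·57)/71⌉ = ⌈1995/71⌉ − ⌈1938/71⌉ = 29 − 28 = 1
n=35: ⌈(36·57)/71⌉ − ⌈(35·57)/71⌉ = ⌈2052/71⌉ − ⌈1995/71⌉ = 29 − 29 = 0
n=36: ⌈(37·57)/71⌉ − ⌈(36·57)/71⌉ = ⌈2109/71⌉ − ⌈2052/71⌉ = 30 − 29 = 1
n=37: ⌈(38·57)/71⌉ − ⌈(37·57)/71⌉ = ⌈2166/71⌉ − ⌈2109/71⌉ = 31 − 30 = 1
n=38: ⌈(39·57)/71⌉ − ⌈(38·57)/71⌉ = ⌈2223/71⌉ − ⌈2166/71⌉ = 32 − 31 = 1
n=39: ⌈(40·57)/71⌉ − ⌈(39·57)/71⌉ = ⌈2280/71⌉ − ⌈2223/71⌉ = 33 − 32 = 1
n=40: ⌈(41·57)/71⌉ − ⌈(40·57)/71⌉ = ⌈2337/71⌉ − ⌈2280/71⌉ = 33 − 33 = 0
n=41: ⌈(42·57)/71⌉ − ⌈(41·57)/71⌉ = ⌈2394/71⌉ − ⌈2337/71⌉ = 34 − 33 = 1
n=42: ⌈(43·57)/71⌉ − ⌈(42·57)/71⌉ = ⌈2451/71⌉ − ⌈2394/71⌉ = 35 − 34 = 1
n=43: ⌈(44·57)/71⌉ − ⌈(43·57)/71⌉ = ⌈2508/71⌉ − ⌈2451/71⌉ = 36 − 35 = 1
n=44: ⌈(45·57)/71⌉ − ⌈(44·57)/71⌉ = ⌈2565/71⌉ − ⌈2508/71⌉ = 37 − 36 = 1
n=45: ⌈(46·57)/71⌉ − ⌈(45·57)/71⌉ = ⌈2622/71⌉ − ⌈2565/71⌉ = 37 − 37 = 0
n=46: ⌈(47·57)/71⌉ − ⌈(46·57)/71⌉ = ⌈2679/71⌉ − ⌈2622/71⌉ = 38 − 37 = 1
n=47: ⌈(48·57)/71⌉ − ⌈(47·57)/71⌉ = ⌈2736/71⌉ − ⌈2679/71⌉ = 39 − 38 = 1
n=48: ⌈(49·57)/71⌉ − ⌈(48·57)/71⌉ = ⌈2793/71⌉ − ⌈2736/71⌉ = 40 − 39 = 1
n=49: ⌈(50·57)/71⌉ − ⌈(49·57)/71⌉ = ⌈2850/71⌉ − ⌈2793/71⌉ = 41 − 40 = 1
n=50: ⌈(51·57)/71⌉ − ⌈(50·57)/71⌉ = ⌈2907/71⌉ − ⌈2850/71⌉ = 41 − 41 = 0
n=51: ⌈(52·57)/71⌉ − ⌈(51·57)/71⌉ = ⌈2964/71⌉ − ⌈2907/71⌉ = 42 − 41 = 1
n=52: ⌈(53·57)/71⌉ − ⌈(52·57)/71⌉ = ⌈3021/71⌉ − ⌈2964/71⌉ = 43 − 42 = 1
n=53: ⌈(54·57)/71⌉ − ⌈(53·57)/71⌉ = ⌈3078/71⌉ − ⌈3021/71⌉ = 44 − 43 = 1
n=54: ⌈(55·57)/71⌉ − ⌈(54·57)/71⌉ = ⌈3135/71⌉ − ⌈3078/71⌉ = 45 − 44 = 1
n=55: ⌈(56·57)/71⌉ − ⌈(55·57)/71⌉ = ⌈3192/71⌉ − ⌈3135/71⌉ = 45 − 45 = 0
n=56: ⌈(57·57)/71⌉ − ⌈(56·57)/71⌉ = ⌈3249/71⌉ − ⌈3192/71⌉ = 46 − 45 = 1
n=57: ⌈(58·57)/71⌉ − ⌈(57·57)/71⌉ = ⌈3306/71⌉ − ⌈3249/71⌉ = 47 − 46 = 1
n=58: ⌈(59·57)/71⌉ − ⌈(58·57)/71⌉ = ⌈3363/71⌉ − ⌈3306/71⌉ = 48 − 47 = 1
n=59: ⌈(60·57)/71⌉ − ⌈(59·57)/71⌉ = ⌈3420/71⌉ − ⌈3363/71⌉ = 49 − 48 = 1


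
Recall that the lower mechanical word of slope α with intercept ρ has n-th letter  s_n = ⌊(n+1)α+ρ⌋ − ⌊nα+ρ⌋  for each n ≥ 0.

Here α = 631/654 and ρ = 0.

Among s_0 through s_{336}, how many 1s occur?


#1s = Σ_{n=0}^{336} s_n = Σ_{n=0}^{336} (⌊(n+1)α+ρ⌋ − ⌊nα+ρ⌋)
the sum telescopes: every ⌊nα+ρ⌋ with 0 < n < 337 appears once with + and once with −, leaving ⌊337α+ρ⌋ − ⌊0·α+ρ⌋
337α + ρ = (337·631) / 654 = 212647/654
ρ = 0/654
⌊212647/654⌋ = 325,  ⌊0/654⌋ = 0
#1s = 325 − 0 = 325

325


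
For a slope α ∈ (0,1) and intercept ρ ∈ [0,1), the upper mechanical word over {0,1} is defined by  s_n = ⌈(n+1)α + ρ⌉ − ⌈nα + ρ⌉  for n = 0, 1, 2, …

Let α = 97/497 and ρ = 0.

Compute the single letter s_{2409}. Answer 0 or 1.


0

(n+1)α + ρ = (2410·97) / 497 = 233770/497
nα + ρ     = (2409·97) / 497 = 233673/497
⌈233770/497⌉ = 471,  ⌈233673/497⌉ = 471
s_{2409} = 471 − 471 = 0


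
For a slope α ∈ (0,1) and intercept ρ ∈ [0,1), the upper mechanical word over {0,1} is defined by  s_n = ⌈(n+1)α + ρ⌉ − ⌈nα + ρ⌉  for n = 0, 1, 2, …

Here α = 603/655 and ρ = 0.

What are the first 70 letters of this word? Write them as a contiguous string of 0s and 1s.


1111111111110111111111111011111111111011111111111101111111111101111111

n=0: ⌈(1·603)/655⌉ − ⌈(0·603)/655⌉ = ⌈603/655⌉ − ⌈0/655⌉ = 1 − 0 = 1
n=1: ⌈(2·603)/655⌉ − ⌈(1·603)/655⌉ = ⌈1206/655⌉ − ⌈603/655⌉ = 2 − 1 = 1
n=2: ⌈(3·603)/655⌉ − ⌈(2·603)/655⌉ = ⌈1809/655⌉ − ⌈1206/655⌉ = 3 − 2 = 1
n=3: ⌈(4·603)/655⌉ − ⌈(3·603)/655⌉ = ⌈2412/655⌉ − ⌈1809/655⌉ = 4 − 3 = 1
n=4: ⌈(5·603)/655⌉ − ⌈(4·603)/655⌉ = ⌈3015/655⌉ − ⌈2412/655⌉ = 5 − 4 = 1
n=5: ⌈(6·603)/655⌉ − ⌈(5·603)/655⌉ = ⌈3618/655⌉ − ⌈3015/655⌉ = 6 − 5 = 1
n=6: ⌈(7·603)/655⌉ − ⌈(6·603)/655⌉ = ⌈4221/655⌉ − ⌈3618/655⌉ = 7 − 6 = 1
n=7: ⌈(8·603)/655⌉ − ⌈(7·603)/655⌉ = ⌈4824/655⌉ − ⌈4221/655⌉ = 8 − 7 = 1
n=8: ⌈(9·603)/655⌉ − ⌈(8·603)/655⌉ = ⌈5427/655⌉ − ⌈4824/655⌉ = 9 − 8 = 1
n=9: ⌈(10·603)/655⌉ − ⌈(9·603)/655⌉ = ⌈6030/655⌉ − ⌈5427/655⌉ = 10 − 9 = 1
n=10: ⌈(11·603)/655⌉ − ⌈(10·603)/655⌉ = ⌈6633/655⌉ − ⌈6030/655⌉ = 11 − 10 = 1
n=11: ⌈(12·603)/655⌉ − ⌈(11·603)/655⌉ = ⌈7236/655⌉ − ⌈6633/655⌉ = 12 − 11 = 1
n=12: ⌈(13·603)/655⌉ − ⌈(12·603)/655⌉ = ⌈7839/655⌉ − ⌈7236/655⌉ = 12 − 12 = 0
n=13: ⌈(14·603)/655⌉ − ⌈(13·603)/655⌉ = ⌈8442/655⌉ − ⌈7839/655⌉ = 13 − 12 = 1
n=14: ⌈(15·603)/655⌉ − ⌈(14·603)/655⌉ = ⌈9045/655⌉ − ⌈8442/655⌉ = 14 − 13 = 1
n=15: ⌈(16·603)/655⌉ − ⌈(15·603)/655⌉ = ⌈9648/655⌉ − ⌈9045/655⌉ = 15 − 14 = 1
n=16: ⌈(17·603)/655⌉ − ⌈(16·603)/655⌉ = ⌈10251/655⌉ − ⌈9648/655⌉ = 16 − 15 = 1
n=17: ⌈(18·603)/655⌉ − ⌈(17·603)/655⌉ = ⌈10854/655⌉ − ⌈10251/655⌉ = 17 − 16 = 1
n=18: ⌈(19·603)/655⌉ − ⌈(18·603)/655⌉ = ⌈11457/655⌉ − ⌈10854/655⌉ = 18 − 17 = 1
n=19: ⌈(20·603)/655⌉ − ⌈(19·603)/655⌉ = ⌈12060/655⌉ − ⌈11457/655⌉ = 19 − 18 = 1
n=20: ⌈(21·603)/655⌉ − ⌈(20·603)/655⌉ = ⌈12663/655⌉ − ⌈12060/655⌉ = 20 − 19 = 1
n=21: ⌈(22·603)/655⌉ − ⌈(21·603)/655⌉ = ⌈13266/655⌉ − ⌈12663/655⌉ = 21 − 20 = 1
n=22: ⌈(23·603)/655⌉ − ⌈(22·603)/655⌉ = ⌈13869/655⌉ − ⌈13266/655⌉ = 22 − 21 = 1
n=23: ⌈(24·603)/655⌉ − ⌈(23·603)/655⌉ = ⌈14472/655⌉ − ⌈13869/655⌉ = 23 − 22 = 1
n=24: ⌈(25·603)/655⌉ − ⌈(24·603)/655⌉ = ⌈15075/655⌉ − ⌈14472/655⌉ = 24 − 23 = 1
n=25: ⌈(26·603)/655⌉ − ⌈(25·603)/655⌉ = ⌈15678/655⌉ − ⌈15075/655⌉ = 24 − 24 = 0
n=26: ⌈(27·603)/655⌉ − ⌈(26·603)/655⌉ = ⌈16281/655⌉ − ⌈15678/655⌉ = 25 − 24 = 1
n=27: ⌈(28·603)/655⌉ − ⌈(27·603)/655⌉ = ⌈16884/655⌉ − ⌈16281/655⌉ = 26 − 25 = 1
n=28: ⌈(29·603)/655⌉ − ⌈(28·603)/655⌉ = ⌈17487/655⌉ − ⌈16884/655⌉ = 27 − 26 = 1
n=29: ⌈(30·603)/655⌉ − ⌈(29·603)/655⌉ = ⌈18090/655⌉ − ⌈17487/655⌉ = 28 − 27 = 1
n=30: ⌈(31·603)/655⌉ − ⌈(30·603)/655⌉ = ⌈18693/655⌉ − ⌈18090/655⌉ = 29 − 28 = 1
n=31: ⌈(32·603)/655⌉ − ⌈(31·603)/655⌉ = ⌈19296/655⌉ − ⌈18693/655⌉ = 30 − 29 = 1
n=32: ⌈(33·603)/655⌉ − ⌈(32·603)/655⌉ = ⌈19899/655⌉ − ⌈19296/655⌉ = 31 − 30 = 1
n=33: ⌈(34·603)/655⌉ − ⌈(33·603)/655⌉ = ⌈20502/655⌉ − ⌈19899/655⌉ = 32 − 31 = 1
n=34: ⌈(35·603)/655⌉ − ⌈(34·603)/655⌉ = ⌈21105/655⌉ − ⌈20502/655⌉ = 33 − 32 = 1
n=35: ⌈(36·603)/655⌉ − ⌈(35·603)/655⌉ = ⌈21708/655⌉ − ⌈21105/655⌉ = 34 − 33 = 1
n=36: ⌈(37·603)/655⌉ − ⌈(36·603)/655⌉ = ⌈22311/655⌉ − ⌈21708/655⌉ = 35 − 34 = 1
n=37: ⌈(38·603)/655⌉ − ⌈(37·603)/655⌉ = ⌈22914/655⌉ − ⌈22311/655⌉ = 35 − 35 = 0
n=38: ⌈(39·603)/655⌉ − ⌈(38·603)/655⌉ = ⌈23517/655⌉ − ⌈22914/655⌉ = 36 − 35 = 1
n=39: ⌈(40·603)/655⌉ − ⌈(39·603)/655⌉ = ⌈24120/655⌉ − ⌈23517/655⌉ = 37 − 36 = 1
n=40: ⌈(41·603)/655⌉ − ⌈(40·603)/655⌉ = ⌈24723/655⌉ − ⌈24120/655⌉ = 38 − 37 = 1
n=41: ⌈(42·603)/655⌉ − ⌈(41·603)/655⌉ = ⌈25326/655⌉ − ⌈24723/655⌉ = 39 − 38 = 1
n=42: ⌈(43·603)/655⌉ − ⌈(42·603)/655⌉ = ⌈25929/655⌉ − ⌈25326/655⌉ = 40 − 39 = 1
n=43: ⌈(44·603)/655⌉ − ⌈(43·603)/655⌉ = ⌈26532/655⌉ − ⌈25929/655⌉ = 41 − 40 = 1
n=44: ⌈(45·603)/655⌉ − ⌈(44·603)/655⌉ = ⌈27135/655⌉ − ⌈26532/655⌉ = 42 − 41 = 1
n=45: ⌈(46·603)/655⌉ − ⌈(45·603)/655⌉ = ⌈27738/655⌉ − ⌈27135/655⌉ = 43 − 42 = 1
n=46: ⌈(47·603)/655⌉ − ⌈(46·603)/655⌉ = ⌈28341/655⌉ − ⌈27738/655⌉ = 44 − 43 = 1
n=47: ⌈(48·603)/655⌉ − ⌈(47·603)/655⌉ = ⌈28944/655⌉ − ⌈28341/655⌉ = 45 − 44 = 1
n=48: ⌈(49·603)/655⌉ − ⌈(48·603)/655⌉ = ⌈29547/655⌉ − ⌈28944/655⌉ = 46 − 45 = 1
n=49: ⌈(50·603)/655⌉ − ⌈(49·603)/655⌉ = ⌈30150/655⌉ − ⌈29547/655⌉ = 47 − 46 = 1
n=50: ⌈(51·603)/655⌉ − ⌈(50·603)/655⌉ = ⌈30753/655⌉ − ⌈30150/655⌉ = 47 − 47 = 0
n=51: ⌈(52·603)/655⌉ − ⌈(51·603)/655⌉ = ⌈31356/655⌉ − ⌈30753/655⌉ = 48 − 47 = 1
n=52: ⌈(53·603)/655⌉ − ⌈(52·603)/655⌉ = ⌈31959/655⌉ − ⌈31356/655⌉ = 49 − 48 = 1
n=53: ⌈(54·603)/655⌉ − ⌈(53·603)/655⌉ = ⌈32562/655⌉ − ⌈31959/655⌉ = 50 − 49 = 1
n=54: ⌈(55·603)/655⌉ − ⌈(54·603)/655⌉ = ⌈33165/655⌉ − ⌈32562/655⌉ = 51 − 50 = 1
n=55: ⌈(56·603)/655⌉ − ⌈(55·603)/655⌉ = ⌈33768/655⌉ − ⌈33165/655⌉ = 52 − 51 = 1
n=56: ⌈(57·603)/655⌉ − ⌈(56·603)/655⌉ = ⌈34371/655⌉ − ⌈33768/655⌉ = 53 − 52 = 1
n=57: ⌈(58·603)/655⌉ − ⌈(57·603)/655⌉ = ⌈34974/655⌉ − ⌈34371/655⌉ = 54 − 53 = 1
n=58: ⌈(59·603)/655⌉ − ⌈(58·603)/655⌉ = ⌈35577/655⌉ − ⌈34974/655⌉ = 55 − 54 = 1
n=59: ⌈(60·603)/655⌉ − ⌈(59·603)/655⌉ = ⌈36180/655⌉ − ⌈35577/655⌉ = 56 − 55 = 1
n=60: ⌈(61·603)/655⌉ − ⌈(60·603)/655⌉ = ⌈36783/655⌉ − ⌈36180/655⌉ = 57 − 56 = 1
n=61: ⌈(62·603)/655⌉ − ⌈(61·603)/655⌉ = ⌈37386/655⌉ − ⌈36783/655⌉ = 58 − 57 = 1
n=62: ⌈(63·603)/655⌉ − ⌈(62·603)/655⌉ = ⌈37989/655⌉ − ⌈37386/655⌉ = 58 − 58 = 0
n=63: ⌈(64·603)/655⌉ − ⌈(63·603)/655⌉ = ⌈38592/655⌉ − ⌈37989/655⌉ = 59 − 58 = 1
n=64: ⌈(65·603)/655⌉ − ⌈(64·603)/655⌉ = ⌈39195/655⌉ − ⌈38592/655⌉ = 60 − 59 = 1
n=65: ⌈(66·603)/655⌉ − ⌈(65·603)/655⌉ = ⌈39798/655⌉ − ⌈39195/655⌉ = 61 − 60 = 1
n=66: ⌈(67·603)/655⌉ − ⌈(66·603)/655⌉ = ⌈40401/655⌉ − ⌈39798/655⌉ = 62 − 61 = 1
n=67: ⌈(68·603)/655⌉ − ⌈(67·603)/655⌉ = ⌈41004/655⌉ − ⌈40401/655⌉ = 63 − 62 = 1
n=68: ⌈(69·603)/655⌉ − ⌈(68·603)/655⌉ = ⌈41607/655⌉ − ⌈41004/655⌉ = 64 − 63 = 1
n=69: ⌈(70·603)/655⌉ − ⌈(69·603)/655⌉ = ⌈42210/655⌉ − ⌈41607/655⌉ = 65 − 64 = 1
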